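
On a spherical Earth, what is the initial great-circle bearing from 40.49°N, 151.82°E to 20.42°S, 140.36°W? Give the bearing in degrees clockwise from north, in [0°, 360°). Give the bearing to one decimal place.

119.7°

Δλ = -140.36 − 151.82 = -292.18°; wrapped into (−180°, 180°]: 67.82°.
θ = atan2( sin Δλ · cos φ₂ , cos φ₁ · sin φ₂ − sin φ₁ · cos φ₂ · cos Δλ )
  = atan2(0.86781, -0.49507) = 119.704° → normalised to [0°, 360°): 119.704°.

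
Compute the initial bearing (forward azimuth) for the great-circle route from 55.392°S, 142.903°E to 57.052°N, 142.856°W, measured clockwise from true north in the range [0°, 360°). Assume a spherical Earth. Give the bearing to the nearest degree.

Δλ = -142.856 − 142.903 = -285.759°; wrapped into (−180°, 180°]: 74.241°.
θ = atan2( sin Δλ · cos φ₂ , cos φ₁ · sin φ₂ − sin φ₁ · cos φ₂ · cos Δλ )
  = atan2(0.52343, 0.59819) = 41.187° → normalised to [0°, 360°): 41.187°.

41°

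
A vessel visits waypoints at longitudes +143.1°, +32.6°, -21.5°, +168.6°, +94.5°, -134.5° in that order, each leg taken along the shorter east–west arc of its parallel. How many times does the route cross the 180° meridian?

2

Leg 1: +143.1° → +32.6°, shortest Δλ = -110.5° (west) — does not cross 180°.
Leg 2: +32.6° → -21.5°, shortest Δλ = -54.1° (west) — does not cross 180°.
Leg 3: -21.5° → +168.6°, shortest Δλ = -169.9° (west) — crosses 180°.
Leg 4: +168.6° → +94.5°, shortest Δλ = -74.1° (west) — does not cross 180°.
Leg 5: +94.5° → -134.5°, shortest Δλ = 131.0° (east) — crosses 180°.
Total crossings: 2.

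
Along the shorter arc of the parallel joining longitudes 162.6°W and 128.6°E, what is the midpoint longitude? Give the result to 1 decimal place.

163.0°E

Signed shortest Δλ from -162.6° to +128.6° is -68.8°.
Midpoint longitude = -162.6° + (-68.8°)/2 = -162.6° − 34.4° = -197.0°.
Normalise into (−180°, 180°]: +163.0°.
(The naïve average (-162.6 + +128.6)/2 = -17.0° is on the wrong side of the globe.)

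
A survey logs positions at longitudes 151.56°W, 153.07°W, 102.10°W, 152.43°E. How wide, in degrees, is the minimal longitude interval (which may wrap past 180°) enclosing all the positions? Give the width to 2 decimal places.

105.47°

Sort the longitudes: -153.07°, -151.56°, -102.10°, +152.43°.
Eastward gaps between consecutive values (wrapping around): 1.51°, 49.46°, 254.53°, 54.50°.
Largest gap = 254.53° ⇒ minimal covering band is its complement: 360° − 254.53° = 105.47°.
Band runs from +152.43° eastward to -102.10°, crossing the antimeridian.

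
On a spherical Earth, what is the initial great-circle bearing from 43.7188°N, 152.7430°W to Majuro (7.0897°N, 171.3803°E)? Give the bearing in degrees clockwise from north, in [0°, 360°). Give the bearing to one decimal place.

Δλ = 171.3803 − -152.7430 = 324.1233°; wrapped into (−180°, 180°]: -35.8767°.
θ = atan2( sin Δλ · cos φ₂ , cos φ₁ · sin φ₂ − sin φ₁ · cos φ₂ · cos Δλ )
  = atan2(-0.58156, -0.46652) = -128.736° → normalised to [0°, 360°): 231.264°.

231.3°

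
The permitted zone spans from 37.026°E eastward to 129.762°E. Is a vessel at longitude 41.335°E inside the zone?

Band width going east from +37.026° to +129.762°: ((129.762 − 37.026) mod 360) = 92.736°.
Offset of +41.335° east of the west edge: ((41.335 − 37.026) mod 360) = 4.309°.
4.309° ≤ 92.736° ⇒ inside.

Yes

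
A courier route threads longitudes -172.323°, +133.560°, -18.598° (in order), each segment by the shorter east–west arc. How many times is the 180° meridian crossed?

1

Leg 1: -172.323° → +133.560°, shortest Δλ = -54.117° (west) — crosses 180°.
Leg 2: +133.560° → -18.598°, shortest Δλ = -152.158° (west) — does not cross 180°.
Total crossings: 1.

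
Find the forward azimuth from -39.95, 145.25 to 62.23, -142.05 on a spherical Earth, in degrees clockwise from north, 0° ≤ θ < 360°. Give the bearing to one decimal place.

Δλ = -142.05 − 145.25 = -287.30°; wrapped into (−180°, 180°]: 72.70°.
θ = atan2( sin Δλ · cos φ₂ , cos φ₁ · sin φ₂ − sin φ₁ · cos φ₂ · cos Δλ )
  = atan2(0.44485, 0.76728) = 30.104° → normalised to [0°, 360°): 30.104°.

30.1°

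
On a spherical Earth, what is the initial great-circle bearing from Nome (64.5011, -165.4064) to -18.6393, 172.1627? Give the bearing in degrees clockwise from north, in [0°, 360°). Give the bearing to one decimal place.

201.3°

Δλ = 172.1627 − -165.4064 = 337.5691°; wrapped into (−180°, 180°]: -22.4309°.
θ = atan2( sin Δλ · cos φ₂ , cos φ₁ · sin φ₂ − sin φ₁ · cos φ₂ · cos Δλ )
  = atan2(-0.36156, -0.92813) = -158.717° → normalised to [0°, 360°): 201.283°.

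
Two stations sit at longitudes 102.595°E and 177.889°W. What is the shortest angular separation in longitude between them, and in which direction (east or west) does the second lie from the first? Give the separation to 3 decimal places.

79.516° east

Raw difference: -177.889 − 102.595 = -280.484°.
Normalise into (−180°, 180°]: -280.484° + 360° = 79.516°.
Positive ⇒ the second point lies to the east; separation 79.516°.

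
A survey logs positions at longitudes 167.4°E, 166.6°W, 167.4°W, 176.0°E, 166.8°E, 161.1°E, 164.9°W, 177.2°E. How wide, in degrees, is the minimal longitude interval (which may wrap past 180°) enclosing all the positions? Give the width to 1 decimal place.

34.0°

Sort the longitudes: -167.4°, -166.6°, -164.9°, +161.1°, +166.8°, +167.4°, +176.0°, +177.2°.
Eastward gaps between consecutive values (wrapping around): 0.8°, 1.7°, 326.0°, 5.7°, 0.6°, 8.6°, 1.2°, 15.4°.
Largest gap = 326.0° ⇒ minimal covering band is its complement: 360° − 326.0° = 34.0°.
Band runs from +161.1° eastward to -164.9°, crossing the antimeridian.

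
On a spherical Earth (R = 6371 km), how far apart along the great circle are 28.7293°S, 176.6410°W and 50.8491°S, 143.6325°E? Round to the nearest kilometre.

Δλ = 143.6325 − -176.6410 = 320.2735°; wrapped into (−180°, 180°]: -39.7265°.
Δφ = -50.8491 − -28.7293 = -22.1198°.
a = sin²(Δφ/2) + cos φ₁ · cos φ₂ · sin²(Δλ/2) = 0.100718.
c = 2·atan2(√a, √(1−a)) = 0.64589 rad → d = 6371·c ≈ 4114.97 km.

4115 km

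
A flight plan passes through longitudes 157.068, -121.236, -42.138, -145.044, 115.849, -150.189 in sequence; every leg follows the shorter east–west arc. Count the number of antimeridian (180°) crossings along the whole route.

3

Leg 1: +157.068° → -121.236°, shortest Δλ = 81.696° (east) — crosses 180°.
Leg 2: -121.236° → -42.138°, shortest Δλ = 79.098° (east) — does not cross 180°.
Leg 3: -42.138° → -145.044°, shortest Δλ = -102.906° (west) — does not cross 180°.
Leg 4: -145.044° → +115.849°, shortest Δλ = -99.107° (west) — crosses 180°.
Leg 5: +115.849° → -150.189°, shortest Δλ = 93.962° (east) — crosses 180°.
Total crossings: 3.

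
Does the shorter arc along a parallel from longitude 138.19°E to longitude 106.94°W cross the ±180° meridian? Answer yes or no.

Naïve |-106.94 − 138.19| = 245.13° > 180°, so the shorter arc goes the other way round — across 180°.
Signed shortest Δλ = ((-106.94 − 138.19 + 180) mod 360) − 180 = 114.87°.
Going east by 114.87° from +138.19° passes through 180° before reaching -106.94°.

Yes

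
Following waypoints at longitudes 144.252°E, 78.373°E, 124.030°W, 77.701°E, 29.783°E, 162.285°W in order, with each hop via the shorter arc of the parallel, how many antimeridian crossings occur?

Leg 1: +144.252° → +78.373°, shortest Δλ = -65.879° (west) — does not cross 180°.
Leg 2: +78.373° → -124.030°, shortest Δλ = 157.597° (east) — crosses 180°.
Leg 3: -124.030° → +77.701°, shortest Δλ = -158.269° (west) — crosses 180°.
Leg 4: +77.701° → +29.783°, shortest Δλ = -47.918° (west) — does not cross 180°.
Leg 5: +29.783° → -162.285°, shortest Δλ = 167.932° (east) — crosses 180°.
Total crossings: 3.

3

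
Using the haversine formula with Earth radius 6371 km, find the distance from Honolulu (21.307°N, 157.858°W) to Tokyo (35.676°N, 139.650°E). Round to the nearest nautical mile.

3353 nmi

Δλ = 139.650 − -157.858 = 297.508°; wrapped into (−180°, 180°]: -62.492°.
Δφ = 35.676 − 21.307 = 14.369°.
a = sin²(Δφ/2) + cos φ₁ · cos φ₂ · sin²(Δλ/2) = 0.219269.
c = 2·atan2(√a, √(1−a)) = 0.97465 rad → d = 6371·c ≈ 6209.47 km ≈ 3352.84 nmi.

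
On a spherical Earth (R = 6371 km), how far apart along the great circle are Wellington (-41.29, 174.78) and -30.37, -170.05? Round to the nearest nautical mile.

985 nmi

Δλ = -170.05 − 174.78 = -344.83°; wrapped into (−180°, 180°]: 15.17°.
Δφ = -30.37 − -41.29 = 10.92°.
a = sin²(Δφ/2) + cos φ₁ · cos φ₂ · sin²(Δλ/2) = 0.020349.
c = 2·atan2(√a, √(1−a)) = 0.28627 rad → d = 6371·c ≈ 1823.85 km ≈ 984.80 nmi.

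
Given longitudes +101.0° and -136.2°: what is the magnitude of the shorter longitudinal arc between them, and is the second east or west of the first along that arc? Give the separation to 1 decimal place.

Raw difference: -136.2 − 101.0 = -237.2°.
Normalise into (−180°, 180°]: -237.2° + 360° = 122.8°.
Positive ⇒ the second point lies to the east; separation 122.8°.

122.8° east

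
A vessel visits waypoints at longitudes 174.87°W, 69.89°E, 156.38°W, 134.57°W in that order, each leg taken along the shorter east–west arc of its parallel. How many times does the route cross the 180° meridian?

Leg 1: -174.87° → +69.89°, shortest Δλ = -115.24° (west) — crosses 180°.
Leg 2: +69.89° → -156.38°, shortest Δλ = 133.73° (east) — crosses 180°.
Leg 3: -156.38° → -134.57°, shortest Δλ = 21.81° (east) — does not cross 180°.
Total crossings: 2.

2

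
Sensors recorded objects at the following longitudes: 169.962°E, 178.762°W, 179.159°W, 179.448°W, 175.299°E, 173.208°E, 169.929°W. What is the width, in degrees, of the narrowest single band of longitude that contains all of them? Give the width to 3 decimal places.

20.109°

Sort the longitudes: -179.448°, -179.159°, -178.762°, -169.929°, +169.962°, +173.208°, +175.299°.
Eastward gaps between consecutive values (wrapping around): 0.289°, 0.397°, 8.833°, 339.891°, 3.246°, 2.091°, 5.253°.
Largest gap = 339.891° ⇒ minimal covering band is its complement: 360° − 339.891° = 20.109°.
Band runs from +169.962° eastward to -169.929°, crossing the antimeridian.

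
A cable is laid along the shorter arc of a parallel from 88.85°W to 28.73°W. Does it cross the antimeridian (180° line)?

No

Signed shortest Δλ = ((-28.73 − -88.85 + 180) mod 360) − 180 = 60.12°.
Going east by 60.12° from -88.85° reaches -28.73° without touching 180°.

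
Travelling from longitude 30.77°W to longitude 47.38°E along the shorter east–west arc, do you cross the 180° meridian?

No

Signed shortest Δλ = ((47.38 − -30.77 + 180) mod 360) − 180 = 78.15°.
Going east by 78.15° from -30.77° reaches +47.38° without touching 180°.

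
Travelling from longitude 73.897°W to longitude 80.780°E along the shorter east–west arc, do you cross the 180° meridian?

Signed shortest Δλ = ((80.780 − -73.897 + 180) mod 360) − 180 = 154.677°.
Going east by 154.677° from -73.897° reaches +80.780° without touching 180°.

No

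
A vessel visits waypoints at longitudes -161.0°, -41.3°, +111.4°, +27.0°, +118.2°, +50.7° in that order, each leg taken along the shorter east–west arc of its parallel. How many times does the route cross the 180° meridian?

0

Leg 1: -161.0° → -41.3°, shortest Δλ = 119.7° (east) — does not cross 180°.
Leg 2: -41.3° → +111.4°, shortest Δλ = 152.7° (east) — does not cross 180°.
Leg 3: +111.4° → +27.0°, shortest Δλ = -84.4° (west) — does not cross 180°.
Leg 4: +27.0° → +118.2°, shortest Δλ = 91.2° (east) — does not cross 180°.
Leg 5: +118.2° → +50.7°, shortest Δλ = -67.5° (west) — does not cross 180°.
Total crossings: 0.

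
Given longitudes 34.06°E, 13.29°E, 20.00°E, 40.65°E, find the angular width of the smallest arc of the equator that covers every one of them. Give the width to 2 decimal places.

27.36°

Sort the longitudes: +13.29°, +20.00°, +34.06°, +40.65°.
Eastward gaps between consecutive values (wrapping around): 6.71°, 14.06°, 6.59°, 332.64°.
Largest gap = 332.64° ⇒ minimal covering band is its complement: 360° − 332.64° = 27.36°.
Band runs from +13.29° eastward to +40.65°.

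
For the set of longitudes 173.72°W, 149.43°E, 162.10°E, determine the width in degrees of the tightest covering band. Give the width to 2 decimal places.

36.85°

Sort the longitudes: -173.72°, +149.43°, +162.10°.
Eastward gaps between consecutive values (wrapping around): 323.15°, 12.67°, 24.18°.
Largest gap = 323.15° ⇒ minimal covering band is its complement: 360° − 323.15° = 36.85°.
Band runs from +149.43° eastward to -173.72°, crossing the antimeridian.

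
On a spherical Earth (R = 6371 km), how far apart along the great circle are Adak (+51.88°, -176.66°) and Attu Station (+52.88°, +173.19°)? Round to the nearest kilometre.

Δλ = 173.19 − -176.66 = 349.85°; wrapped into (−180°, 180°]: -10.15°.
Δφ = 52.88 − 51.88 = 1.00°.
a = sin²(Δφ/2) + cos φ₁ · cos φ₂ · sin²(Δλ/2) = 0.002991.
c = 2·atan2(√a, √(1−a)) = 0.10944 rad → d = 6371·c ≈ 697.24 km.

697 km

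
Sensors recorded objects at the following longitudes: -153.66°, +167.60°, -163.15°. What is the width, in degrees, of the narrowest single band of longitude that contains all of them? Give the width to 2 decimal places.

38.74°

Sort the longitudes: -163.15°, -153.66°, +167.60°.
Eastward gaps between consecutive values (wrapping around): 9.49°, 321.26°, 29.25°.
Largest gap = 321.26° ⇒ minimal covering band is its complement: 360° − 321.26° = 38.74°.
Band runs from +167.60° eastward to -153.66°, crossing the antimeridian.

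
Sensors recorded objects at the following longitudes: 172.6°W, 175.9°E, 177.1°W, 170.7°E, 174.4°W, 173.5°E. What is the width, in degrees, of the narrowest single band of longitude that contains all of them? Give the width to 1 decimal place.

Sort the longitudes: -177.1°, -174.4°, -172.6°, +170.7°, +173.5°, +175.9°.
Eastward gaps between consecutive values (wrapping around): 2.7°, 1.8°, 343.3°, 2.8°, 2.4°, 7.0°.
Largest gap = 343.3° ⇒ minimal covering band is its complement: 360° − 343.3° = 16.7°.
Band runs from +170.7° eastward to -172.6°, crossing the antimeridian.

16.7°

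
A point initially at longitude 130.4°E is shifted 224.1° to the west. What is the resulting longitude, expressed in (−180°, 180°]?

93.7°W

Start at +130.4°; shift −224.1° → -93.7°.
-93.7° already lies in (−180°, 180°].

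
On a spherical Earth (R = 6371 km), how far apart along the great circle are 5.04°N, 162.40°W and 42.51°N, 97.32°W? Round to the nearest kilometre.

7601 km

Δλ = -97.32 − -162.40 = 65.08°.
Δφ = 42.51 − 5.04 = 37.47°.
a = sin²(Δφ/2) + cos φ₁ · cos φ₂ · sin²(Δλ/2) = 0.315617.
c = 2·atan2(√a, √(1−a)) = 1.19312 rad → d = 6371·c ≈ 7601.34 km.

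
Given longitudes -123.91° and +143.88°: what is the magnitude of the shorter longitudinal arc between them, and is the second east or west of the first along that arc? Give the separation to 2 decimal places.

92.21° west

Raw difference: 143.88 − -123.91 = 267.79°.
Normalise into (−180°, 180°]: 267.79° − 360° = -92.21°.
Negative ⇒ the second point lies to the west; separation 92.21°.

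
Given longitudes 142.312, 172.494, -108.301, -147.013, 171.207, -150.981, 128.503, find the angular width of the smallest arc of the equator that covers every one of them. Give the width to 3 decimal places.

123.196°

Sort the longitudes: -150.981°, -147.013°, -108.301°, +128.503°, +142.312°, +171.207°, +172.494°.
Eastward gaps between consecutive values (wrapping around): 3.968°, 38.712°, 236.804°, 13.809°, 28.895°, 1.287°, 36.525°.
Largest gap = 236.804° ⇒ minimal covering band is its complement: 360° − 236.804° = 123.196°.
Band runs from +128.503° eastward to -108.301°, crossing the antimeridian.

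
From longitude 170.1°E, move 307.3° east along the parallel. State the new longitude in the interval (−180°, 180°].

117.4°E

Start at +170.1°; shift +307.3° → +477.4°.
+477.4° lies outside (−180°, 180°]; subtract 360° → +117.4°.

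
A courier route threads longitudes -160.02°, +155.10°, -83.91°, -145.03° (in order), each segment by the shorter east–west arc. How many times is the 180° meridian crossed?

Leg 1: -160.02° → +155.10°, shortest Δλ = -44.88° (west) — crosses 180°.
Leg 2: +155.10° → -83.91°, shortest Δλ = 120.99° (east) — crosses 180°.
Leg 3: -83.91° → -145.03°, shortest Δλ = -61.12° (west) — does not cross 180°.
Total crossings: 2.

2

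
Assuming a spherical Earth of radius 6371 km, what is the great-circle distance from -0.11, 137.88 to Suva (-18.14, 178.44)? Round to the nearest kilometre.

4863 km

Δλ = 178.44 − 137.88 = 40.56°.
Δφ = -18.14 − -0.11 = -18.03°.
a = sin²(Δφ/2) + cos φ₁ · cos φ₂ · sin²(Δλ/2) = 0.138719.
c = 2·atan2(√a, √(1−a)) = 0.76329 rad → d = 6371·c ≈ 4862.95 km.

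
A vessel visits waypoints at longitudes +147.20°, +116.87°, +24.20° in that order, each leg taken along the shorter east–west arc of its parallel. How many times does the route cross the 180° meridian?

0

Leg 1: +147.20° → +116.87°, shortest Δλ = -30.33° (west) — does not cross 180°.
Leg 2: +116.87° → +24.20°, shortest Δλ = -92.67° (west) — does not cross 180°.
Total crossings: 0.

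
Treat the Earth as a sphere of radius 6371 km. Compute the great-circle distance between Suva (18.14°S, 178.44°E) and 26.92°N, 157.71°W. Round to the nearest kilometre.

Δλ = -157.71 − 178.44 = -336.15°; wrapped into (−180°, 180°]: 23.85°.
Δφ = 26.92 − -18.14 = 45.06°.
a = sin²(Δφ/2) + cos φ₁ · cos φ₂ · sin²(Δλ/2) = 0.182995.
c = 2·atan2(√a, √(1−a)) = 0.88407 rad → d = 6371·c ≈ 5632.40 km.

5632 km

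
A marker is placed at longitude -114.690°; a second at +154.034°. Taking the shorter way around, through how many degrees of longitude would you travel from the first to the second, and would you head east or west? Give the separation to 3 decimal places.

Raw difference: 154.034 − -114.690 = 268.724°.
Normalise into (−180°, 180°]: 268.724° − 360° = -91.276°.
Negative ⇒ the second point lies to the west; separation 91.276°.

91.276° west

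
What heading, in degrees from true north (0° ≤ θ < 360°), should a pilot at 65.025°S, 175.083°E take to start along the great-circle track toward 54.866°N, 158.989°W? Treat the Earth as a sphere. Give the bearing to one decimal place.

17.2°

Δλ = -158.989 − 175.083 = -334.072°; wrapped into (−180°, 180°]: 25.928°.
θ = atan2( sin Δλ · cos φ₂ , cos φ₁ · sin φ₂ − sin φ₁ · cos φ₂ · cos Δλ )
  = atan2(0.25163, 0.81447) = 17.168° → normalised to [0°, 360°): 17.168°.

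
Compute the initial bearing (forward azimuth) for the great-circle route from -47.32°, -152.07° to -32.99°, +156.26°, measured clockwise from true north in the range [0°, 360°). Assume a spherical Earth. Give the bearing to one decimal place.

271.2°

Δλ = 156.26 − -152.07 = 308.33°; wrapped into (−180°, 180°]: -51.67°.
θ = atan2( sin Δλ · cos φ₂ , cos φ₁ · sin φ₂ − sin φ₁ · cos φ₂ · cos Δλ )
  = atan2(-0.65797, 0.01331) = -88.841° → normalised to [0°, 360°): 271.159°.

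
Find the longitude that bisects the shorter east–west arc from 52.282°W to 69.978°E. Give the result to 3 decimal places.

8.848°E

Signed shortest Δλ from -52.282° to +69.978° is +122.260°.
Midpoint longitude = -52.282° + (+122.260°)/2 = -52.282° + 61.130° = +8.848°.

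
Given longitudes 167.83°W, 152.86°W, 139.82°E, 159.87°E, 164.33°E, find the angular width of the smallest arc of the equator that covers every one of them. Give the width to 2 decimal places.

67.32°

Sort the longitudes: -167.83°, -152.86°, +139.82°, +159.87°, +164.33°.
Eastward gaps between consecutive values (wrapping around): 14.97°, 292.68°, 20.05°, 4.46°, 27.84°.
Largest gap = 292.68° ⇒ minimal covering band is its complement: 360° − 292.68° = 67.32°.
Band runs from +139.82° eastward to -152.86°, crossing the antimeridian.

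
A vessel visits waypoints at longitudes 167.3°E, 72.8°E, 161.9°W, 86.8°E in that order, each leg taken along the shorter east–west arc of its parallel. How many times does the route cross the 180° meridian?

2

Leg 1: +167.3° → +72.8°, shortest Δλ = -94.5° (west) — does not cross 180°.
Leg 2: +72.8° → -161.9°, shortest Δλ = 125.3° (east) — crosses 180°.
Leg 3: -161.9° → +86.8°, shortest Δλ = -111.3° (west) — crosses 180°.
Total crossings: 2.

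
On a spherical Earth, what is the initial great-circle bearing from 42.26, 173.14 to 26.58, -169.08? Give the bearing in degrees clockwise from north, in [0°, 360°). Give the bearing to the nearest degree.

Δλ = -169.08 − 173.14 = -342.22°; wrapped into (−180°, 180°]: 17.78°.
θ = atan2( sin Δλ · cos φ₂ , cos φ₁ · sin φ₂ − sin φ₁ · cos φ₂ · cos Δλ )
  = atan2(0.27309, -0.24154) = 131.492° → normalised to [0°, 360°): 131.492°.

131°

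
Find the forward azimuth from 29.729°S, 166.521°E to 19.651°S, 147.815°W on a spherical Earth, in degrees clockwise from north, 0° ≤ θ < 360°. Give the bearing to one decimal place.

Δλ = -147.815 − 166.521 = -314.336°; wrapped into (−180°, 180°]: 45.664°.
θ = atan2( sin Δλ · cos φ₂ , cos φ₁ · sin φ₂ − sin φ₁ · cos φ₂ · cos Δλ )
  = atan2(0.67360, 0.03435) = 87.080° → normalised to [0°, 360°): 87.080°.

87.1°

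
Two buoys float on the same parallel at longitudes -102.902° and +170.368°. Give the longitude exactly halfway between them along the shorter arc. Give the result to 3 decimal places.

-146.267°

Signed shortest Δλ from -102.902° to +170.368° is -86.730°.
Midpoint longitude = -102.902° + (-86.730°)/2 = -102.902° − 43.365° = -146.267°.
(The naïve average (-102.902 + +170.368)/2 = 33.733° is on the wrong side of the globe.)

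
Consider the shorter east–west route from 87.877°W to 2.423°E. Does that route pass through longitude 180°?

Signed shortest Δλ = ((2.423 − -87.877 + 180) mod 360) − 180 = 90.3°.
Going east by 90.3° from -87.877° reaches +2.423° without touching 180°.

No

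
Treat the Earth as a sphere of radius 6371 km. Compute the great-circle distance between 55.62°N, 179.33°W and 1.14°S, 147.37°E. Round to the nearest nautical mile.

3777 nmi

Δλ = 147.37 − -179.33 = 326.70°; wrapped into (−180°, 180°]: -33.30°.
Δφ = -1.14 − 55.62 = -56.76°.
a = sin²(Δφ/2) + cos φ₁ · cos φ₂ · sin²(Δλ/2) = 0.272275.
c = 2·atan2(√a, √(1−a)) = 1.09792 rad → d = 6371·c ≈ 6994.84 km ≈ 3776.91 nmi.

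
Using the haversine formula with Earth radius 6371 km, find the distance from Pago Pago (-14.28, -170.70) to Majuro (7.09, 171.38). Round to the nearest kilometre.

Δλ = 171.38 − -170.70 = 342.08°; wrapped into (−180°, 180°]: -17.92°.
Δφ = 7.09 − -14.28 = 21.37°.
a = sin²(Δφ/2) + cos φ₁ · cos φ₂ · sin²(Δλ/2) = 0.057704.
c = 2·atan2(√a, √(1−a)) = 0.48518 rad → d = 6371·c ≈ 3091.06 km.

3091 km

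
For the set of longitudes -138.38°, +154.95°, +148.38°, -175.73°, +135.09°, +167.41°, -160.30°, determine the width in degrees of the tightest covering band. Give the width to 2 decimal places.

86.53°

Sort the longitudes: -175.73°, -160.30°, -138.38°, +135.09°, +148.38°, +154.95°, +167.41°.
Eastward gaps between consecutive values (wrapping around): 15.43°, 21.92°, 273.47°, 13.29°, 6.57°, 12.46°, 16.86°.
Largest gap = 273.47° ⇒ minimal covering band is its complement: 360° − 273.47° = 86.53°.
Band runs from +135.09° eastward to -138.38°, crossing the antimeridian.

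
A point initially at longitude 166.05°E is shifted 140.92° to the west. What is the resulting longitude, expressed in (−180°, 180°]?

Start at +166.05°; shift −140.92° → +25.13°.
+25.13° already lies in (−180°, 180°].

25.13°E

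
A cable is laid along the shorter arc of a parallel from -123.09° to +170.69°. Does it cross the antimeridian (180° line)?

Naïve |170.69 − -123.09| = 293.78° > 180°, so the shorter arc goes the other way round — across 180°.
Signed shortest Δλ = ((170.69 − -123.09 + 180) mod 360) − 180 = -66.22°.
Going west by 66.22° from -123.09° passes through 180° before reaching +170.69°.

Yes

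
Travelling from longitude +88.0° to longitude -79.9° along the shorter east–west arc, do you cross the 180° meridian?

No

Signed shortest Δλ = ((-79.9 − 88.0 + 180) mod 360) − 180 = -167.9°.
Going west by 167.9° from +88.0° reaches -79.9° without touching 180°.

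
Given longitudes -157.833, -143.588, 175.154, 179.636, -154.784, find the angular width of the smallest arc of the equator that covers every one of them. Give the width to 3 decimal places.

Sort the longitudes: -157.833°, -154.784°, -143.588°, +175.154°, +179.636°.
Eastward gaps between consecutive values (wrapping around): 3.049°, 11.196°, 318.742°, 4.482°, 22.531°.
Largest gap = 318.742° ⇒ minimal covering band is its complement: 360° − 318.742° = 41.258°.
Band runs from +175.154° eastward to -143.588°, crossing the antimeridian.

41.258°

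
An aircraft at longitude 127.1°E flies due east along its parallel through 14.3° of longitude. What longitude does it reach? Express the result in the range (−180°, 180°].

141.4°E

Start at +127.1°; shift +14.3° → +141.4°.
+141.4° already lies in (−180°, 180°].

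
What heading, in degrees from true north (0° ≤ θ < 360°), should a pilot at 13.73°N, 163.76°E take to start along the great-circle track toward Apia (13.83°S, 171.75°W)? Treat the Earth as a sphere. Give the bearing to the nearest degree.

Δλ = -171.75 − 163.76 = -335.51°; wrapped into (−180°, 180°]: 24.49°.
θ = atan2( sin Δλ · cos φ₂ , cos φ₁ · sin φ₂ − sin φ₁ · cos φ₂ · cos Δλ )
  = atan2(0.40252, -0.44194) = 137.673° → normalised to [0°, 360°): 137.673°.

138°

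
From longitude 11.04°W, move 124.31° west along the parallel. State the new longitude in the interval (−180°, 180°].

Start at -11.04°; shift −124.31° → -135.35°.
-135.35° already lies in (−180°, 180°].

135.35°W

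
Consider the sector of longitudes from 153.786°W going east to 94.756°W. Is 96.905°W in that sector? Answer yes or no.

Yes

Band width going east from -153.786° to -94.756°: ((-94.756 − -153.786) mod 360) = 59.030°.
Offset of -96.905° east of the west edge: ((-96.905 − -153.786) mod 360) = 56.881°.
56.881° ≤ 59.030° ⇒ inside.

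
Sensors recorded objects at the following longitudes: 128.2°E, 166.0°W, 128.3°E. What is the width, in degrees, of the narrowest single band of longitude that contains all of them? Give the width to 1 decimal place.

Sort the longitudes: -166.0°, +128.2°, +128.3°.
Eastward gaps between consecutive values (wrapping around): 294.2°, 0.1°, 65.7°.
Largest gap = 294.2° ⇒ minimal covering band is its complement: 360° − 294.2° = 65.8°.
Band runs from +128.2° eastward to -166.0°, crossing the antimeridian.

65.8°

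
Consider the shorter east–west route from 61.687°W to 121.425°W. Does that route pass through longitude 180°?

Signed shortest Δλ = ((-121.425 − -61.687 + 180) mod 360) − 180 = -59.738°.
Going west by 59.738° from -61.687° reaches -121.425° without touching 180°.

No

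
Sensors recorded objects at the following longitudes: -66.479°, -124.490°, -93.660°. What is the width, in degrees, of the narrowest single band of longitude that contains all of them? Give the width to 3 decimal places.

58.011°

Sort the longitudes: -124.490°, -93.660°, -66.479°.
Eastward gaps between consecutive values (wrapping around): 30.830°, 27.181°, 301.989°.
Largest gap = 301.989° ⇒ minimal covering band is its complement: 360° − 301.989° = 58.011°.
Band runs from -124.490° eastward to -66.479°.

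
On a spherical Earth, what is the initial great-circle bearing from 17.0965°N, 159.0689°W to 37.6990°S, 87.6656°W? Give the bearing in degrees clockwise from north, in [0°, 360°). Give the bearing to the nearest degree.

Δλ = -87.6656 − -159.0689 = 71.4033°.
θ = atan2( sin Δλ · cos φ₂ , cos φ₁ · sin φ₂ − sin φ₁ · cos φ₂ · cos Δλ )
  = atan2(0.74992, -0.65867) = 131.293° → normalised to [0°, 360°): 131.293°.

131°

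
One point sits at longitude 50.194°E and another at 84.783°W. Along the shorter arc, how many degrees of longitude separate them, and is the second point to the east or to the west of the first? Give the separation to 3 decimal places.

134.977° west

Raw difference: -84.783 − 50.194 = -134.977°.
Normalise into (−180°, 180°]: -134.977° stays -134.977°.
Negative ⇒ the second point lies to the west; separation 134.977°.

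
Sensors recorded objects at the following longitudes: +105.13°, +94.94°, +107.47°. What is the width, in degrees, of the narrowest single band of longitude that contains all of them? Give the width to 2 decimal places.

12.53°

Sort the longitudes: +94.94°, +105.13°, +107.47°.
Eastward gaps between consecutive values (wrapping around): 10.19°, 2.34°, 347.47°.
Largest gap = 347.47° ⇒ minimal covering band is its complement: 360° − 347.47° = 12.53°.
Band runs from +94.94° eastward to +107.47°.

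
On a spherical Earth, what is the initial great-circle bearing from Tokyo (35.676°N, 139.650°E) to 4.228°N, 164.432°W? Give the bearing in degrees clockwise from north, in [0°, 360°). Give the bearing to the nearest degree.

108°

Δλ = -164.432 − 139.650 = -304.082°; wrapped into (−180°, 180°]: 55.918°.
θ = atan2( sin Δλ · cos φ₂ , cos φ₁ · sin φ₂ − sin φ₁ · cos φ₂ · cos Δλ )
  = atan2(0.82598, -0.26603) = 107.853° → normalised to [0°, 360°): 107.853°.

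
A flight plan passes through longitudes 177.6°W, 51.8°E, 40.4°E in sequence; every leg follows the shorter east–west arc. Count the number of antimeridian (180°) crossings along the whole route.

Leg 1: -177.6° → +51.8°, shortest Δλ = -130.6° (west) — crosses 180°.
Leg 2: +51.8° → +40.4°, shortest Δλ = -11.4° (west) — does not cross 180°.
Total crossings: 1.

1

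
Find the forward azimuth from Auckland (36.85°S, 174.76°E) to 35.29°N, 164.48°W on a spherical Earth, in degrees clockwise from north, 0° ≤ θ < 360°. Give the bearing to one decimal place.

Δλ = -164.48 − 174.76 = -339.24°; wrapped into (−180°, 180°]: 20.76°.
θ = atan2( sin Δλ · cos φ₂ , cos φ₁ · sin φ₂ − sin φ₁ · cos φ₂ · cos Δλ )
  = atan2(0.28932, 0.92003) = 17.457° → normalised to [0°, 360°): 17.457°.

17.5°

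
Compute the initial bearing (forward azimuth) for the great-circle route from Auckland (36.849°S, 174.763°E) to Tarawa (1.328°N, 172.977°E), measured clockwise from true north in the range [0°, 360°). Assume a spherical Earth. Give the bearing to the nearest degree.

357°

Δλ = 172.977 − 174.763 = -1.786°.
θ = atan2( sin Δλ · cos φ₂ , cos φ₁ · sin φ₂ − sin φ₁ · cos φ₂ · cos Δλ )
  = atan2(-0.03116, 0.61780) = -2.887° → normalised to [0°, 360°): 357.113°.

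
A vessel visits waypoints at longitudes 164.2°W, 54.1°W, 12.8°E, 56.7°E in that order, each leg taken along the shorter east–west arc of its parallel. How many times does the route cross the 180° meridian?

0

Leg 1: -164.2° → -54.1°, shortest Δλ = 110.1° (east) — does not cross 180°.
Leg 2: -54.1° → +12.8°, shortest Δλ = 66.9° (east) — does not cross 180°.
Leg 3: +12.8° → +56.7°, shortest Δλ = 43.9° (east) — does not cross 180°.
Total crossings: 0.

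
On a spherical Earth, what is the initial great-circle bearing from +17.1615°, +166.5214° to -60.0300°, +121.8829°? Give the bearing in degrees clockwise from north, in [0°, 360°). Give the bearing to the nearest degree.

201°

Δλ = 121.8829 − 166.5214 = -44.6385°.
θ = atan2( sin Δλ · cos φ₂ , cos φ₁ · sin φ₂ − sin φ₁ · cos φ₂ · cos Δλ )
  = atan2(-0.35100, -0.93260) = -159.375° → normalised to [0°, 360°): 200.625°.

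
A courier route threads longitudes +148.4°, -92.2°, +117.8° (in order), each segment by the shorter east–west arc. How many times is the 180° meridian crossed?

2

Leg 1: +148.4° → -92.2°, shortest Δλ = 119.4° (east) — crosses 180°.
Leg 2: -92.2° → +117.8°, shortest Δλ = -150.0° (west) — crosses 180°.
Total crossings: 2.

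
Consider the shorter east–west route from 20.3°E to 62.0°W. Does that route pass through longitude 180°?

No

Signed shortest Δλ = ((-62.0 − 20.3 + 180) mod 360) − 180 = -82.3°.
Going west by 82.3° from +20.3° reaches -62.0° without touching 180°.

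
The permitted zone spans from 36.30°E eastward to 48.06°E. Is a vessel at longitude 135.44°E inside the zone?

Band width going east from +36.30° to +48.06°: ((48.06 − 36.30) mod 360) = 11.76°.
Offset of +135.44° east of the west edge: ((135.44 − 36.30) mod 360) = 99.14°.
99.14° > 11.76° ⇒ outside.

No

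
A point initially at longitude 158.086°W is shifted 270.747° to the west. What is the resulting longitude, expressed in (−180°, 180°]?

Start at -158.086°; shift −270.747° → -428.833°.
-428.833° lies outside (−180°, 180°]; add 360° → -68.833°.

68.833°W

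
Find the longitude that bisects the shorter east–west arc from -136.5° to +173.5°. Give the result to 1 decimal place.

Signed shortest Δλ from -136.5° to +173.5° is -50.0°.
Midpoint longitude = -136.5° + (-50.0°)/2 = -136.5° − 25.0° = -161.5°.
(The naïve average (-136.5 + +173.5)/2 = 18.5° is on the wrong side of the globe.)

-161.5°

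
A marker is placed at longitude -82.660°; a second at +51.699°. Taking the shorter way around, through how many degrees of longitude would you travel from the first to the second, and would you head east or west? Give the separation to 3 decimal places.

Raw difference: 51.699 − -82.660 = 134.359°.
Normalise into (−180°, 180°]: 134.359° stays 134.359°.
Positive ⇒ the second point lies to the east; separation 134.359°.

134.359° east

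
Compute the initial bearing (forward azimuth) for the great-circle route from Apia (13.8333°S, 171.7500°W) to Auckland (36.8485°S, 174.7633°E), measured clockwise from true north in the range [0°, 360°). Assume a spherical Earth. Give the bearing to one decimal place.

205.2°

Δλ = 174.7633 − -171.7500 = 346.5133°; wrapped into (−180°, 180°]: -13.4867°.
θ = atan2( sin Δλ · cos φ₂ , cos φ₁ · sin φ₂ − sin φ₁ · cos φ₂ · cos Δλ )
  = atan2(-0.18663, -0.39625) = -154.780° → normalised to [0°, 360°): 205.220°.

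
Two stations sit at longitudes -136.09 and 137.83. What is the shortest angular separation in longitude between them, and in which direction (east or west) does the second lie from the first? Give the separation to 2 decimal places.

Raw difference: 137.83 − -136.09 = 273.92°.
Normalise into (−180°, 180°]: 273.92° − 360° = -86.08°.
Negative ⇒ the second point lies to the west; separation 86.08°.

86.08° west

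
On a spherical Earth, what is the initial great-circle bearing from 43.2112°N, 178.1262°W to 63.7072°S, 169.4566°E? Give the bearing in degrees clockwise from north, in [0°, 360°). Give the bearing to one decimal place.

185.7°

Δλ = 169.4566 − -178.1262 = 347.5828°; wrapped into (−180°, 180°]: -12.4172°.
θ = atan2( sin Δλ · cos φ₂ , cos φ₁ · sin φ₂ − sin φ₁ · cos φ₂ · cos Δλ )
  = atan2(-0.09525, -0.94963) = -174.272° → normalised to [0°, 360°): 185.728°.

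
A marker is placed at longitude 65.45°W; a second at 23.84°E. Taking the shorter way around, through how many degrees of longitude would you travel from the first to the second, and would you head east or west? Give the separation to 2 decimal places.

89.29° east

Raw difference: 23.84 − -65.45 = 89.29°.
Normalise into (−180°, 180°]: 89.29° stays 89.29°.
Positive ⇒ the second point lies to the east; separation 89.29°.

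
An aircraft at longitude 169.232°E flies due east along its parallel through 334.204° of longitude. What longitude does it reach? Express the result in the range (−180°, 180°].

143.436°E

Start at +169.232°; shift +334.204° → +503.436°.
+503.436° lies outside (−180°, 180°]; subtract 360° → +143.436°.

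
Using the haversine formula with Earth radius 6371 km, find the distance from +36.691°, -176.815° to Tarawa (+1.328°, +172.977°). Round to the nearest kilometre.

Δλ = 172.977 − -176.815 = 349.792°; wrapped into (−180°, 180°]: -10.208°.
Δφ = 1.328 − 36.691 = -35.363°.
a = sin²(Δφ/2) + cos φ₁ · cos φ₂ · sin²(Δλ/2) = 0.098594.
c = 2·atan2(√a, √(1−a)) = 0.63880 rad → d = 6371·c ≈ 4069.79 km.

4070 km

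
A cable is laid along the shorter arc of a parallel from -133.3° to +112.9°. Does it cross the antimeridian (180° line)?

Yes

Naïve |112.9 − -133.3| = 246.2° > 180°, so the shorter arc goes the other way round — across 180°.
Signed shortest Δλ = ((112.9 − -133.3 + 180) mod 360) − 180 = -113.8°.
Going west by 113.8° from -133.3° passes through 180° before reaching +112.9°.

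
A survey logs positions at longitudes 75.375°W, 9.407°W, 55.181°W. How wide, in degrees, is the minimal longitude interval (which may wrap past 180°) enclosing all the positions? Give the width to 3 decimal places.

65.968°

Sort the longitudes: -75.375°, -55.181°, -9.407°.
Eastward gaps between consecutive values (wrapping around): 20.194°, 45.774°, 294.032°.
Largest gap = 294.032° ⇒ minimal covering band is its complement: 360° − 294.032° = 65.968°.
Band runs from -75.375° eastward to -9.407°.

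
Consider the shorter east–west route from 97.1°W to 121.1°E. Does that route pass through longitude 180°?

Naïve |121.1 − -97.1| = 218.2° > 180°, so the shorter arc goes the other way round — across 180°.
Signed shortest Δλ = ((121.1 − -97.1 + 180) mod 360) − 180 = -141.8°.
Going west by 141.8° from -97.1° passes through 180° before reaching +121.1°.

Yes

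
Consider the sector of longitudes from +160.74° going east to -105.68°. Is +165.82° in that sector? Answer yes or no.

Band width going east from +160.74° to -105.68°: ((-105.68 − 160.74) mod 360) = 93.58°.
Offset of +165.82° east of the west edge: ((165.82 − 160.74) mod 360) = 5.08°.
5.08° ≤ 93.58° ⇒ inside.

Yes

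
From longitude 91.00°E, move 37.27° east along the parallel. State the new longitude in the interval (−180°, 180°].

Start at +91.00°; shift +37.27° → +128.27°.
+128.27° already lies in (−180°, 180°].

128.27°E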